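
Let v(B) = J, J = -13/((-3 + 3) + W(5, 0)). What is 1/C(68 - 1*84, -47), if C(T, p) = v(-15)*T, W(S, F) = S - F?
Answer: 5/208 ≈ 0.024038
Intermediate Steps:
J = -13/5 (J = -13/((-3 + 3) + (5 - 1*0)) = -13/(0 + (5 + 0)) = -13/(0 + 5) = -13/5 ≈ -2.6000)
v(B) = -13/5
C(T, p) = -13*T/5
1/C(68 - 1*84, -47) = 1/(-13*(68 - 1*84)/5) = 1/(-13*(68 - 84)/5) = 1/(-13/5*(-16)) = 1/(208/5) = 5/208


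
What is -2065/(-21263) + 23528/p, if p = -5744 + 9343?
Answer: 507707799/76525537 ≈ 6.6345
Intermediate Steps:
p = 3599
-2065/(-21263) + 23528/p = -2065/(-21263) + 23528/3599 = -2065*(-1/21263) + 23528*(1/3599) = 2065/21263 + 23528/3599 = 507707799/76525537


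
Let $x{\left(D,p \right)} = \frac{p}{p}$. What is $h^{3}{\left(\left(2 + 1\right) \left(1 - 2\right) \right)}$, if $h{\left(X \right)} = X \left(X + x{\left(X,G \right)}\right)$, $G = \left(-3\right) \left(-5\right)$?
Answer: $216$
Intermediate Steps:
$G = 15$
$x{\left(D,p \right)} = 1$
$h{\left(X \right)} = X \left(1 + X\right)$ ($h{\left(X \right)} = X \left(X + 1\right) = X \left(1 + X\right)$)
$h^{3}{\left(\left(2 + 1\right) \left(1 - 2\right) \right)} = \left(\left(2 + 1\right) \left(1 - 2\right) \left(1 + \left(2 + 1\right) \left(1 - 2\right)\right)\right)^{3} = \left(3 \left(-1\right) \left(1 + 3 \left(-1\right)\right)\right)^{3} = \left(- 3 \left(1 - 3\right)\right)^{3} = \left(\left(-3\right) \left(-2\right)\right)^{3} = 6^{3} = 216$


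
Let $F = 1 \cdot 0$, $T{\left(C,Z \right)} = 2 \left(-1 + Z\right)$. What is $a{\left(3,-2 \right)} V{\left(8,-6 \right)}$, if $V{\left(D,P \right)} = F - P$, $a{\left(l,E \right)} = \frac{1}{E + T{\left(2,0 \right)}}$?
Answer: $- \frac{3}{2} \approx -1.5$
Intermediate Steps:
$T{\left(C,Z \right)} = -2 + 2 Z$
$a{\left(l,E \right)} = \frac{1}{-2 + E}$ ($a{\left(l,E \right)} = \frac{1}{E + \left(-2 + 2 \cdot 0\right)} = \frac{1}{E + \left(-2 + 0\right)} = \frac{1}{E - 2} = \frac{1}{-2 + E}$)
$F = 0$
$V{\left(D,P \right)} = - P$ ($V{\left(D,P \right)} = 0 - P = - P$)
$a{\left(3,-2 \right)} V{\left(8,-6 \right)} = \frac{\left(-1\right) \left(-6\right)}{-2 - 2} = \frac{1}{-4} \cdot 6 = \left(- \frac{1}{4}\right) 6 = - \frac{3}{2}$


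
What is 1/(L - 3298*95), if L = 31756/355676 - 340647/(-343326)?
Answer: -10176068198/3188252921896811 ≈ -3.1917e-6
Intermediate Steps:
L = 11005218569/10176068198 (L = 31756*(1/355676) - 340647*(-1/343326) = 7939/88919 + 113549/114442 = 11005218569/10176068198 ≈ 1.0815)
1/(L - 3298*95) = 1/(11005218569/10176068198 - 3298*95) = 1/(11005218569/10176068198 - 313310) = 1/(-3188252921896811/10176068198) = -10176068198/3188252921896811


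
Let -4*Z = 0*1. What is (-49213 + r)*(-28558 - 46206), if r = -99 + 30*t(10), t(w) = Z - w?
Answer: 3709191568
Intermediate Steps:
Z = 0 (Z = -0 = -¼*0 = 0)
t(w) = -w (t(w) = 0 - w = -w)
r = -399 (r = -99 + 30*(-1*10) = -99 + 30*(-10) = -99 - 300 = -399)
(-49213 + r)*(-28558 - 46206) = (-49213 - 399)*(-28558 - 46206) = -49612*(-74764) = 3709191568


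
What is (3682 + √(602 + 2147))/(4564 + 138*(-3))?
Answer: 1841/2075 + √2749/4150 ≈ 0.89986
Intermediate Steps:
(3682 + √(602 + 2147))/(4564 + 138*(-3)) = (3682 + √2749)/(4564 - 414) = (3682 + √2749)/4150 = (3682 + √2749)*(1/4150) = 1841/2075 + √2749/4150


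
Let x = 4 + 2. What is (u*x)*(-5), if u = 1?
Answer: -30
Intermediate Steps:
x = 6
(u*x)*(-5) = (1*6)*(-5) = 6*(-5) = -30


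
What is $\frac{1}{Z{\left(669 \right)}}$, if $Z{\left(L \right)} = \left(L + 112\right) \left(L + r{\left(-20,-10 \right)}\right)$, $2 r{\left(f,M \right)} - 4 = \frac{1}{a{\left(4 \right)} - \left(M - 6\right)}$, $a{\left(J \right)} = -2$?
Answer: $\frac{28}{14674209} \approx 1.9081 \cdot 10^{-6}$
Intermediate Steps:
$r{\left(f,M \right)} = 2 + \frac{1}{2 \left(4 - M\right)}$ ($r{\left(f,M \right)} = 2 + \frac{1}{2 \left(-2 - \left(M - 6\right)\right)} = 2 + \frac{1}{2 \left(-2 - \left(-6 + M\right)\right)} = 2 + \frac{1}{2 \left(4 - M\right)}$)
$Z{\left(L \right)} = \left(112 + L\right) \left(\frac{57}{28} + L\right)$ ($Z{\left(L \right)} = \left(L + 112\right) \left(L + \frac{-17 + 4 \left(-10\right)}{2 \left(-4 - 10\right)}\right) = \left(112 + L\right) \left(L + \frac{-17 - 40}{2 \left(-14\right)}\right) = \left(112 + L\right) \left(L + \frac{1}{2} \left(- \frac{1}{14}\right) \left(-57\right)\right) = \left(112 + L\right) \left(L + \frac{57}{28}\right) = \left(112 + L\right) \left(\frac{57}{28} + L\right)$)
$\frac{1}{Z{\left(669 \right)}} = \frac{1}{228 + 669^{2} + \frac{3193}{28} \cdot 669} = \frac{1}{228 + 447561 + \frac{2136117}{28}} = \frac{1}{\frac{14674209}{28}} = \frac{28}{14674209}$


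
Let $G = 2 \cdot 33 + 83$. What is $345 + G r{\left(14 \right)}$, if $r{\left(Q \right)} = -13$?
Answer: $-1592$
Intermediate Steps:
$G = 149$ ($G = 66 + 83 = 149$)
$345 + G r{\left(14 \right)} = 345 + 149 \left(-13\right) = 345 - 1937 = -1592$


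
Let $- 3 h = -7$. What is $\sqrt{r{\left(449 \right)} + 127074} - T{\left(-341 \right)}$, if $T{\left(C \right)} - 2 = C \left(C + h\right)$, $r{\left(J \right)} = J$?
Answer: $- \frac{346462}{3} + \sqrt{127523} \approx -1.1513 \cdot 10^{5}$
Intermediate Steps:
$h = \frac{7}{3}$ ($h = \left(- \frac{1}{3}\right) \left(-7\right) = \frac{7}{3} \approx 2.3333$)
$T{\left(C \right)} = 2 + C \left(\frac{7}{3} + C\right)$ ($T{\left(C \right)} = 2 + C \left(C + \frac{7}{3}\right) = 2 + C \left(\frac{7}{3} + C\right)$)
$\sqrt{r{\left(449 \right)} + 127074} - T{\left(-341 \right)} = \sqrt{449 + 127074} - \left(2 + \left(-341\right)^{2} + \frac{7}{3} \left(-341\right)\right) = \sqrt{127523} - \left(2 + 116281 - \frac{2387}{3}\right) = \sqrt{127523} - \frac{346462}{3} = - \frac{346462}{3} + \sqrt{127523}$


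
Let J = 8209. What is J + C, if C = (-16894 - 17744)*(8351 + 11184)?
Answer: -676645121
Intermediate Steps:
C = -676653330 (C = -34638*19535 = -676653330)
J + C = 8209 - 676653330 = -676645121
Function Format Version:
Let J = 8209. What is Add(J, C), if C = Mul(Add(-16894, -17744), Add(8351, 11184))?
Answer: -676645121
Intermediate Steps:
C = -676653330 (C = Mul(-34638, 19535) = -676653330)
Add(J, C) = Add(8209, -676653330) = -676645121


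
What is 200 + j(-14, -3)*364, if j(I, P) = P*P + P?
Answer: 2384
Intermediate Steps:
j(I, P) = P + P² (j(I, P) = P² + P = P + P²)
200 + j(-14, -3)*364 = 200 - 3*(1 - 3)*364 = 200 - 3*(-2)*364 = 200 + 6*364 = 200 + 2184 = 2384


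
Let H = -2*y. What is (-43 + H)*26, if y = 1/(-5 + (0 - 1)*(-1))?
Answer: -1105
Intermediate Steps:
y = -1/4 (y = 1/(-5 - 1*(-1)) = 1/(-5 + 1) = 1/(-4) = -1/4 ≈ -0.25000)
H = 1/2 (H = -2*(-1/4) = 1/2 ≈ 0.50000)
(-43 + H)*26 = (-43 + 1/2)*26 = -85/2*26 = -1105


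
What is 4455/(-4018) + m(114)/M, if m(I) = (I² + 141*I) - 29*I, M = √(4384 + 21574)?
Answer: -4455/4018 + 12882*√25958/12979 ≈ 158.80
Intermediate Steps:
M = √25958 ≈ 161.11
m(I) = I² + 112*I
4455/(-4018) + m(114)/M = 4455/(-4018) + (114*(112 + 114))/(√25958) = 4455*(-1/4018) + (114*226)*(√25958/25958) = -4455/4018 + 25764*(√25958/25958) = -4455/4018 + 12882*√25958/12979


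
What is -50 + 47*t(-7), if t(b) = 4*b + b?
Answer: -1695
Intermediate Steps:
t(b) = 5*b
-50 + 47*t(-7) = -50 + 47*(5*(-7)) = -50 + 47*(-35) = -50 - 1645 = -1695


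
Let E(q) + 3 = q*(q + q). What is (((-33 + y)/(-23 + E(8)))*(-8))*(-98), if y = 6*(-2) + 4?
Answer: -16072/51 ≈ -315.14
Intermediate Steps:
E(q) = -3 + 2*q² (E(q) = -3 + q*(q + q) = -3 + q*(2*q) = -3 + 2*q²)
y = -8 (y = -12 + 4 = -8)
(((-33 + y)/(-23 + E(8)))*(-8))*(-98) = (((-33 - 8)/(-23 + (-3 + 2*8²)))*(-8))*(-98) = (-41/(-23 + (-3 + 2*64))*(-8))*(-98) = (-41/(-23 + (-3 + 128))*(-8))*(-98) = (-41/(-23 + 125)*(-8))*(-98) = (-41/102*(-8))*(-98) = (-41*1/102*(-8))*(-98) = -41/102*(-8)*(-98) = (164/51)*(-98) = -16072/51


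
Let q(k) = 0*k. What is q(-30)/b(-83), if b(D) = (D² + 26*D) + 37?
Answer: 0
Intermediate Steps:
b(D) = 37 + D² + 26*D
q(k) = 0
q(-30)/b(-83) = 0/(37 + (-83)² + 26*(-83)) = 0/(37 + 6889 - 2158) = 0/4768 = 0*(1/4768) = 0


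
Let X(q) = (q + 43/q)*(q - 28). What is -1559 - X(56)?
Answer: -6297/2 ≈ -3148.5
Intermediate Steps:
X(q) = (-28 + q)*(q + 43/q) (X(q) = (q + 43/q)*(-28 + q) = (-28 + q)*(q + 43/q))
-1559 - X(56) = -1559 - (43 + 56² - 1204/56 - 28*56) = -1559 - (43 + 3136 - 1204*1/56 - 1568) = -1559 - (43 + 3136 - 43/2 - 1568) = -1559 - 1*3179/2 = -1559 - 3179/2 = -6297/2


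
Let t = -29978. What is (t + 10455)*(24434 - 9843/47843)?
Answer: -22822114048937/47843 ≈ -4.7702e+8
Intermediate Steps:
(t + 10455)*(24434 - 9843/47843) = (-29978 + 10455)*(24434 - 9843/47843) = -19523*(24434 - 9843*1/47843) = -19523*(24434 - 9843/47843) = -19523*1168986019/47843 = -22822114048937/47843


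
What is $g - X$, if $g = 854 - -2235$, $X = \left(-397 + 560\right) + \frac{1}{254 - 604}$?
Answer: $\frac{1024101}{350} \approx 2926.0$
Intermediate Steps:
$X = \frac{57049}{350}$ ($X = 163 + \frac{1}{-350} = 163 - \frac{1}{350} = \frac{57049}{350} \approx 163.0$)
$g = 3089$ ($g = 854 + 2235 = 3089$)
$g - X = 3089 - \frac{57049}{350} = \frac{1024101}{350}$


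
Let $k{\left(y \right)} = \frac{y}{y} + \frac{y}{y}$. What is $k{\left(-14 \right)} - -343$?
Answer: $345$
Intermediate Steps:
$k{\left(y \right)} = 2$ ($k{\left(y \right)} = 1 + 1 = 2$)
$k{\left(-14 \right)} - -343 = 2 - -343 = 2 + 343 = 345$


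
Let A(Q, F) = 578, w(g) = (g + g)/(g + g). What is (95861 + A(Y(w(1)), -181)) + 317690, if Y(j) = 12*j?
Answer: 414129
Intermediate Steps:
w(g) = 1 (w(g) = (2*g)/((2*g)) = (2*g)*(1/(2*g)) = 1)
(95861 + A(Y(w(1)), -181)) + 317690 = (95861 + 578) + 317690 = 96439 + 317690 = 414129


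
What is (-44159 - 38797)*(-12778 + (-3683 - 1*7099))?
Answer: 1954443360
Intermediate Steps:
(-44159 - 38797)*(-12778 + (-3683 - 1*7099)) = -82956*(-12778 + (-3683 - 7099)) = -82956*(-12778 - 10782) = -82956*(-23560) = 1954443360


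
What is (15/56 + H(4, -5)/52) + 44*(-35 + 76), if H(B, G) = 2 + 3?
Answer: 1313577/728 ≈ 1804.4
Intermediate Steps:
H(B, G) = 5
(15/56 + H(4, -5)/52) + 44*(-35 + 76) = (15/56 + 5/52) + 44*(-35 + 76) = (15*(1/56) + 5*(1/52)) + 44*41 = (15/56 + 5/52) + 1804 = 265/728 + 1804 = 1313577/728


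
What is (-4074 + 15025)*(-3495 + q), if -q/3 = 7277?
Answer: -277345026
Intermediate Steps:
q = -21831 (q = -3*7277 = -21831)
(-4074 + 15025)*(-3495 + q) = (-4074 + 15025)*(-3495 - 21831) = 10951*(-25326) = -277345026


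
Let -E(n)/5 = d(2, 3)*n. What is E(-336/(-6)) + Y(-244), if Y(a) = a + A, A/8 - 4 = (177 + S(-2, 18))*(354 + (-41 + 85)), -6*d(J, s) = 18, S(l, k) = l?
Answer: 557828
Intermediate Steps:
d(J, s) = -3 (d(J, s) = -1/6*18 = -3)
E(n) = 15*n (E(n) = -(-15)*n = 15*n)
A = 557232 (A = 32 + 8*((177 - 2)*(354 + (-41 + 85))) = 32 + 8*(175*(354 + 44)) = 32 + 8*(175*398) = 32 + 8*69650 = 32 + 557200 = 557232)
Y(a) = 557232 + a (Y(a) = a + 557232 = 557232 + a)
E(-336/(-6)) + Y(-244) = 15*(-336/(-6)) + (557232 - 244) = 15*(-336*(-1/6)) + 556988 = 15*56 + 556988 = 840 + 556988 = 557828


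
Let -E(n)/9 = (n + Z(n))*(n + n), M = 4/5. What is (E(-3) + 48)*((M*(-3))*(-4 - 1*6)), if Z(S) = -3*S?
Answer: 8928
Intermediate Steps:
M = 4/5 (M = 4*(1/5) = 4/5 ≈ 0.80000)
E(n) = 36*n**2 (E(n) = -9*(n - 3*n)*(n + n) = -9*(-2*n)*2*n = -(-36)*n**2 = 36*n**2)
(E(-3) + 48)*((M*(-3))*(-4 - 1*6)) = (36*(-3)**2 + 48)*(((4/5)*(-3))*(-4 - 1*6)) = (36*9 + 48)*(-12*(-4 - 6)/5) = (324 + 48)*(-12/5*(-10)) = 372*24 = 8928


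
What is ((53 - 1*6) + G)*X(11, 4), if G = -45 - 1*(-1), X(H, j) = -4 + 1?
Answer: -9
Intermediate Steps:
X(H, j) = -3
G = -44 (G = -45 + 1 = -44)
((53 - 1*6) + G)*X(11, 4) = ((53 - 1*6) - 44)*(-3) = ((53 - 6) - 44)*(-3) = (47 - 44)*(-3) = 3*(-3) = -9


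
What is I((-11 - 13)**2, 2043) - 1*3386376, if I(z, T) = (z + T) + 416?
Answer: -3383341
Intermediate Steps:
I(z, T) = 416 + T + z (I(z, T) = (T + z) + 416 = 416 + T + z)
I((-11 - 13)**2, 2043) - 1*3386376 = (416 + 2043 + (-11 - 13)**2) - 1*3386376 = (416 + 2043 + (-24)**2) - 3386376 = (416 + 2043 + 576) - 3386376 = 3035 - 3386376 = -3383341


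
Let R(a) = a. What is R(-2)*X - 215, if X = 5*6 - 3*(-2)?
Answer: -287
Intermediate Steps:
X = 36 (X = 30 + 6 = 36)
R(-2)*X - 215 = -2*36 - 215 = -72 - 215 = -287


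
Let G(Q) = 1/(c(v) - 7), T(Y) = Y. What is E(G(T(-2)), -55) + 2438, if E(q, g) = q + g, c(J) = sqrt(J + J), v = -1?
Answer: 121526/51 - I*sqrt(2)/51 ≈ 2382.9 - 0.02773*I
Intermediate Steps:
c(J) = sqrt(2)*sqrt(J) (c(J) = sqrt(2*J) = sqrt(2)*sqrt(J))
G(Q) = 1/(-7 + I*sqrt(2)) (G(Q) = 1/(sqrt(2)*sqrt(-1) - 7) = 1/(sqrt(2)*I - 7) = 1/(I*sqrt(2) - 7) = 1/(-7 + I*sqrt(2)))
E(q, g) = g + q
E(G(T(-2)), -55) + 2438 = (-55 + (-7/51 - I*sqrt(2)/51)) + 2438 = (-2812/51 - I*sqrt(2)/51) + 2438 = 121526/51 - I*sqrt(2)/51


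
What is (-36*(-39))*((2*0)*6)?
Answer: 0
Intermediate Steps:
(-36*(-39))*((2*0)*6) = 1404*(0*6) = 1404*0 = 0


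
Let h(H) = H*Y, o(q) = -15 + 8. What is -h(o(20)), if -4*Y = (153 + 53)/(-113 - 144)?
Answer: 721/514 ≈ 1.4027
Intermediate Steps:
Y = 103/514 (Y = -(153 + 53)/(4*(-113 - 144)) = -103/(2*(-257)) = -103*(-1)/(2*257) = -¼*(-206/257) = 103/514 ≈ 0.20039)
o(q) = -7
h(H) = 103*H/514 (h(H) = H*(103/514) = 103*H/514)
-h(o(20)) = -103*(-7)/514 = -1*(-721/514) = 721/514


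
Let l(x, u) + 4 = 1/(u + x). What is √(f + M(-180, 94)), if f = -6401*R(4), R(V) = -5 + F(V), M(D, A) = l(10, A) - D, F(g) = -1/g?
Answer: 7*√1864174/52 ≈ 183.80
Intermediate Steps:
l(x, u) = -4 + 1/(u + x)
M(D, A) = -D + (-39 - 4*A)/(10 + A) (M(D, A) = (1 - 4*A - 4*10)/(A + 10) - D = (1 - 4*A - 40)/(10 + A) - D = (-39 - 4*A)/(10 + A) - D = -D + (-39 - 4*A)/(10 + A))
R(V) = -5 - 1/V
f = 134421/4 (f = -6401*(-5 - 1/4) = -6401*(-5 - 1*¼) = -6401*(-5 - ¼) = -6401*(-21/4) = 134421/4 ≈ 33605.)
√(f + M(-180, 94)) = √(134421/4 + (-39 - 4*94 - 1*(-180)*(10 + 94))/(10 + 94)) = √(134421/4 + (-39 - 376 - 1*(-180)*104)/104) = √(134421/4 + (-39 - 376 + 18720)/104) = √(134421/4 + (1/104)*18305) = √(134421/4 + 18305/104) = √(3513251/104) = 7*√1864174/52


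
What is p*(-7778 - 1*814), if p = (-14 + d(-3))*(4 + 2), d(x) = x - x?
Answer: 721728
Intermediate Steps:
d(x) = 0
p = -84 (p = (-14 + 0)*(4 + 2) = -14*6 = -84)
p*(-7778 - 1*814) = -84*(-7778 - 1*814) = -84*(-7778 - 814) = -84*(-8592) = 721728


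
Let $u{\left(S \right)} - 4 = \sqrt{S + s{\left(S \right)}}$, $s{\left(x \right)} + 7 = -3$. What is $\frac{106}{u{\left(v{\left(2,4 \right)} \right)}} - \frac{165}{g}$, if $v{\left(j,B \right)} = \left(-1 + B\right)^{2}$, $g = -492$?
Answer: $\frac{70471}{2788} - \frac{106 i}{17} \approx 25.277 - 6.2353 i$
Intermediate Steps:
$s{\left(x \right)} = -10$ ($s{\left(x \right)} = -7 - 3 = -10$)
$u{\left(S \right)} = 4 + \sqrt{-10 + S}$ ($u{\left(S \right)} = 4 + \sqrt{S - 10} = 4 + \sqrt{-10 + S}$)
$\frac{106}{u{\left(v{\left(2,4 \right)} \right)}} - \frac{165}{g} = \frac{106}{4 + \sqrt{-10 + \left(-1 + 4\right)^{2}}} - \frac{165}{-492} = \frac{106}{4 + \sqrt{-10 + 3^{2}}} - - \frac{55}{164} = \frac{106}{4 + \sqrt{-10 + 9}} + \frac{55}{164} = \frac{106}{4 + \sqrt{-1}} + \frac{55}{164} = \frac{106}{4 + i} + \frac{55}{164} = 106 \frac{4 - i}{17} + \frac{55}{164} = \frac{106 \left(4 - i\right)}{17} + \frac{55}{164} = \frac{55}{164} + \frac{106 \left(4 - i\right)}{17}$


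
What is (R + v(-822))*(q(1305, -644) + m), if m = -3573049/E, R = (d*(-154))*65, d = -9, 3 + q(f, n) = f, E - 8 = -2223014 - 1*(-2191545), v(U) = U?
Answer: 1325191523876/10487 ≈ 1.2637e+8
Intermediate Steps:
E = -31461 (E = 8 + (-2223014 - 1*(-2191545)) = 8 + (-2223014 + 2191545) = 8 - 31469 = -31461)
q(f, n) = -3 + f
R = 90090 (R = -9*(-154)*65 = 1386*65 = 90090)
m = 3573049/31461 (m = -3573049/(-31461) = -3573049*(-1/31461) = 3573049/31461 ≈ 113.57)
(R + v(-822))*(q(1305, -644) + m) = (90090 - 822)*((-3 + 1305) + 3573049/31461) = 89268*(1302 + 3573049/31461) = 89268*(44535271/31461) = 1325191523876/10487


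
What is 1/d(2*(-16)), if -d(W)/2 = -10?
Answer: 1/20 ≈ 0.050000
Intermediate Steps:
d(W) = 20 (d(W) = -2*(-10) = 20)
1/d(2*(-16)) = 1/20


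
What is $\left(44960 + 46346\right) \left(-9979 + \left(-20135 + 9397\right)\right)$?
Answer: $-1891586402$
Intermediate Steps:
$\left(44960 + 46346\right) \left(-9979 + \left(-20135 + 9397\right)\right) = 91306 \left(-9979 - 10738\right) = 91306 \left(-20717\right) = -1891586402$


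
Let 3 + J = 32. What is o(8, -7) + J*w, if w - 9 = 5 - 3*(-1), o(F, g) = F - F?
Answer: 493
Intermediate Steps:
o(F, g) = 0
w = 17 (w = 9 + (5 - 3*(-1)) = 9 + (5 + 3) = 9 + 8 = 17)
J = 29 (J = -3 + 32 = 29)
o(8, -7) + J*w = 0 + 29*17 = 0 + 493 = 493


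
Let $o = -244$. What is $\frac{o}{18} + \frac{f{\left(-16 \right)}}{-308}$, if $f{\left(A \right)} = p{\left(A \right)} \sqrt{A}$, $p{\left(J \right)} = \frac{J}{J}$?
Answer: $- \frac{122}{9} - \frac{i}{77} \approx -13.556 - 0.012987 i$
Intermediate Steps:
$p{\left(J \right)} = 1$
$f{\left(A \right)} = \sqrt{A}$ ($f{\left(A \right)} = 1 \sqrt{A} = \sqrt{A}$)
$\frac{o}{18} + \frac{f{\left(-16 \right)}}{-308} = - \frac{244}{18} + \frac{\sqrt{-16}}{-308} = \left(-244\right) \frac{1}{18} + 4 i \left(- \frac{1}{308}\right) = - \frac{122}{9} - \frac{i}{77}$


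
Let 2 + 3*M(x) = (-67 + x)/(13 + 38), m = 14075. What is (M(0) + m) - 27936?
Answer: -2120902/153 ≈ -13862.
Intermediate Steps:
M(x) = -169/153 + x/153 (M(x) = -2/3 + ((-67 + x)/(13 + 38))/3 = -2/3 + ((-67 + x)/51)/3 = -2/3 + ((-67 + x)*(1/51))/3 = -2/3 + (-67/51 + x/51)/3 = -2/3 + (-67/153 + x/153) = -169/153 + x/153)
(M(0) + m) - 27936 = ((-169/153 + (1/153)*0) + 14075) - 27936 = ((-169/153 + 0) + 14075) - 27936 = (-169/153 + 14075) - 27936 = 2153306/153 - 27936 = -2120902/153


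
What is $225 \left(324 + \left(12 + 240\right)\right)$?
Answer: $129600$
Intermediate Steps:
$225 \left(324 + \left(12 + 240\right)\right) = 225 \left(324 + 252\right) = 225 \cdot 576 = 129600$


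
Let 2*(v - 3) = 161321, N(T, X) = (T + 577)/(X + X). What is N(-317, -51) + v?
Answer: 8227417/102 ≈ 80661.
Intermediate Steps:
N(T, X) = (577 + T)/(2*X) (N(T, X) = (577 + T)/((2*X)) = (577 + T)*(1/(2*X)) = (577 + T)/(2*X))
v = 161327/2 (v = 3 + (½)*161321 = 3 + 161321/2 = 161327/2 ≈ 80664.)
N(-317, -51) + v = (½)*(577 - 317)/(-51) + 161327/2 = (½)*(-1/51)*260 + 161327/2 = -130/51 + 161327/2 = 8227417/102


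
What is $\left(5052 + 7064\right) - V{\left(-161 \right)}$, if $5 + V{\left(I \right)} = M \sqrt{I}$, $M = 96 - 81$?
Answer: $12121 - 15 i \sqrt{161} \approx 12121.0 - 190.33 i$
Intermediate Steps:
$M = 15$ ($M = 96 - 81 = 15$)
$V{\left(I \right)} = -5 + 15 \sqrt{I}$
$\left(5052 + 7064\right) - V{\left(-161 \right)} = \left(5052 + 7064\right) - \left(-5 + 15 \sqrt{-161}\right) = 12116 - \left(-5 + 15 i \sqrt{161}\right) = 12116 + \left(5 - 15 i \sqrt{161}\right) = 12121 - 15 i \sqrt{161}$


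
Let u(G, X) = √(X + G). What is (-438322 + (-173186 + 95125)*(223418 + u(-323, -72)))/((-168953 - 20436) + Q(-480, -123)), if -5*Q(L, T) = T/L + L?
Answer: 4650845552000/50478147 + 62448800*I*√395/151434441 ≈ 92136.0 + 8.1959*I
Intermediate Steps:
u(G, X) = √(G + X)
Q(L, T) = -L/5 - T/(5*L) (Q(L, T) = -(T/L + L)/5 = -(L + T/L)/5 = -L/5 - T/(5*L))
(-438322 + (-173186 + 95125)*(223418 + u(-323, -72)))/((-168953 - 20436) + Q(-480, -123)) = (-438322 + (-173186 + 95125)*(223418 + √(-323 - 72)))/((-168953 - 20436) + (⅕)*(-1*(-123) - 1*(-480)²)/(-480)) = (-438322 - 78061*(223418 + √(-395)))/(-189389 + (⅕)*(-1/480)*(123 - 1*230400)) = (-438322 - 78061*(223418 + I*√395))/(-189389 + (⅕)*(-1/480)*(123 - 230400)) = (-438322 + (-17440232498 - 78061*I*√395))/(-189389 + (⅕)*(-1/480)*(-230277)) = (-17440670820 - 78061*I*√395)/(-189389 + 76759/800) = (-17440670820 - 78061*I*√395)/(-151434441/800) = (-17440670820 - 78061*I*√395)*(-800/151434441) = 4650845552000/50478147 + 62448800*I*√395/151434441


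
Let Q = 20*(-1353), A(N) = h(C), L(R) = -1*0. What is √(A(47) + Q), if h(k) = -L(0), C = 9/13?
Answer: 2*I*√6765 ≈ 164.5*I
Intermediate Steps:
L(R) = 0
C = 9/13 (C = 9*(1/13) = 9/13 ≈ 0.69231)
h(k) = 0 (h(k) = -1*0 = 0)
A(N) = 0
Q = -27060
√(A(47) + Q) = √(0 - 27060) = √(-27060) = 2*I*√6765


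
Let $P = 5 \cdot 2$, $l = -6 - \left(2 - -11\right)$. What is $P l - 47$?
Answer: $-237$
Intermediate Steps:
$l = -19$ ($l = -6 - \left(2 + 11\right) = -6 - 13 = -19$)
$P = 10$
$P l - 47 = 10 \left(-19\right) - 47 = -190 - 47 = -237$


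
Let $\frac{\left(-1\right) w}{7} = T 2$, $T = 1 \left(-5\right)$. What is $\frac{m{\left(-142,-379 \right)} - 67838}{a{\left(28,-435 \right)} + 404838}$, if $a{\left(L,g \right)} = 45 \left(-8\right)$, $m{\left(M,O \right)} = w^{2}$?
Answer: $- \frac{31469}{202239} \approx -0.1556$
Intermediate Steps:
$T = -5$
$w = 70$ ($w = - 7 \left(\left(-5\right) 2\right) = \left(-7\right) \left(-10\right) = 70$)
$m{\left(M,O \right)} = 4900$ ($m{\left(M,O \right)} = 70^{2} = 4900$)
$a{\left(L,g \right)} = -360$
$\frac{m{\left(-142,-379 \right)} - 67838}{a{\left(28,-435 \right)} + 404838} = \frac{4900 - 67838}{-360 + 404838} = - \frac{62938}{404478} = \left(-62938\right) \frac{1}{404478} = - \frac{31469}{202239}$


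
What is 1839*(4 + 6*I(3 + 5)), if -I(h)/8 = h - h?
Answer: 7356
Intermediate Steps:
I(h) = 0 (I(h) = -8*(h - h) = -8*0 = 0)
1839*(4 + 6*I(3 + 5)) = 1839*(4 + 6*0) = 1839*(4 + 0) = 1839*4 = 7356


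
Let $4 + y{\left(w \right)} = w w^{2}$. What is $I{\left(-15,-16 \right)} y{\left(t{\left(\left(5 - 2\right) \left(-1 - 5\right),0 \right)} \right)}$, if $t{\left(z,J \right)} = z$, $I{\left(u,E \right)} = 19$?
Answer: $-110884$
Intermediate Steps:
$y{\left(w \right)} = -4 + w^{3}$ ($y{\left(w \right)} = -4 + w w^{2} = -4 + w^{3}$)
$I{\left(-15,-16 \right)} y{\left(t{\left(\left(5 - 2\right) \left(-1 - 5\right),0 \right)} \right)} = 19 \left(-4 + \left(\left(5 - 2\right) \left(-1 - 5\right)\right)^{3}\right) = 19 \left(-4 + \left(3 \left(-6\right)\right)^{3}\right) = 19 \left(-4 + \left(-18\right)^{3}\right) = 19 \left(-4 - 5832\right) = 19 \left(-5836\right) = -110884$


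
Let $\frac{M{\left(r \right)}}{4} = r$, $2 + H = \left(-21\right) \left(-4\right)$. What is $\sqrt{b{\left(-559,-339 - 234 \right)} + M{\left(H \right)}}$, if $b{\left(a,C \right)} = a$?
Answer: $i \sqrt{231} \approx 15.199 i$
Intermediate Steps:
$H = 82$ ($H = -2 - -84 = -2 + 84 = 82$)
$M{\left(r \right)} = 4 r$
$\sqrt{b{\left(-559,-339 - 234 \right)} + M{\left(H \right)}} = \sqrt{-559 + 4 \cdot 82} = \sqrt{-559 + 328} = \sqrt{-231} = i \sqrt{231}$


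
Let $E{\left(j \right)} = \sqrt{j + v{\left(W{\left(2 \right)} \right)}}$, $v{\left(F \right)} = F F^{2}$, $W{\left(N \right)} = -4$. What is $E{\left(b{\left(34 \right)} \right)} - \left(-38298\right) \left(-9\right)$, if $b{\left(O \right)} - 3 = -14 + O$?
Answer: $-344682 + i \sqrt{41} \approx -3.4468 \cdot 10^{5} + 6.4031 i$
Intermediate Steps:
$v{\left(F \right)} = F^{3}$
$b{\left(O \right)} = -11 + O$ ($b{\left(O \right)} = 3 + \left(-14 + O\right) = -11 + O$)
$E{\left(j \right)} = \sqrt{-64 + j}$ ($E{\left(j \right)} = \sqrt{j + \left(-4\right)^{3}} = \sqrt{j - 64} = \sqrt{-64 + j}$)
$E{\left(b{\left(34 \right)} \right)} - \left(-38298\right) \left(-9\right) = \sqrt{-64 + \left(-11 + 34\right)} - \left(-38298\right) \left(-9\right) = \sqrt{-64 + 23} - 344682 = \sqrt{-41} - 344682 = i \sqrt{41} - 344682 = -344682 + i \sqrt{41}$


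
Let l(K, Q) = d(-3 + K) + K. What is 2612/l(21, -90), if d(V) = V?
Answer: 2612/39 ≈ 66.974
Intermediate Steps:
l(K, Q) = -3 + 2*K (l(K, Q) = (-3 + K) + K = -3 + 2*K)
2612/l(21, -90) = 2612/(-3 + 2*21) = 2612/(-3 + 42) = 2612/39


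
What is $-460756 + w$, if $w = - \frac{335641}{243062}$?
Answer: $- \frac{111992610513}{243062} \approx -4.6076 \cdot 10^{5}$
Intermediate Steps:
$w = - \frac{335641}{243062}$ ($w = \left(-335641\right) \frac{1}{243062} = - \frac{335641}{243062} \approx -1.3809$)
$-460756 + w = -460756 - \frac{335641}{243062} = - \frac{111992610513}{243062}$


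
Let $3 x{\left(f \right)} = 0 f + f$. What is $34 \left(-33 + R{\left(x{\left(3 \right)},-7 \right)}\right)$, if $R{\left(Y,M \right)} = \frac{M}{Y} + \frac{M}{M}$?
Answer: $-1326$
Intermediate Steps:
$x{\left(f \right)} = \frac{f}{3}$ ($x{\left(f \right)} = \frac{0 f + f}{3} = \frac{0 + f}{3} = \frac{f}{3}$)
$R{\left(Y,M \right)} = 1 + \frac{M}{Y}$ ($R{\left(Y,M \right)} = \frac{M}{Y} + 1 = 1 + \frac{M}{Y}$)
$34 \left(-33 + R{\left(x{\left(3 \right)},-7 \right)}\right) = 34 \left(-33 + \frac{-7 + \frac{1}{3} \cdot 3}{\frac{1}{3} \cdot 3}\right) = 34 \left(-33 + \frac{-7 + 1}{1}\right) = 34 \left(-33 + 1 \left(-6\right)\right) = 34 \left(-33 - 6\right) = 34 \left(-39\right) = -1326$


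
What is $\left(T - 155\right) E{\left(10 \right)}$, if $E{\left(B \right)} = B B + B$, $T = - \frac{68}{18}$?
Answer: $- \frac{157190}{9} \approx -17466.0$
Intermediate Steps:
$T = - \frac{34}{9}$ ($T = \left(-68\right) \frac{1}{18} = - \frac{34}{9} \approx -3.7778$)
$E{\left(B \right)} = B + B^{2}$ ($E{\left(B \right)} = B^{2} + B = B + B^{2}$)
$\left(T - 155\right) E{\left(10 \right)} = \left(- \frac{34}{9} - 155\right) 10 \left(1 + 10\right) = - \frac{1429 \cdot 10 \cdot 11}{9} = \left(- \frac{1429}{9}\right) 110 = - \frac{157190}{9}$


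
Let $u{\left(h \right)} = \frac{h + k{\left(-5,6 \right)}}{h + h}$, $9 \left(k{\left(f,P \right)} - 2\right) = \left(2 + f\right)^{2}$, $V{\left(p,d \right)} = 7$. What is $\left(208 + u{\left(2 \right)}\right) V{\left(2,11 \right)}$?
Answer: $\frac{5859}{4} \approx 1464.8$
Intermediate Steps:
$k{\left(f,P \right)} = 2 + \frac{\left(2 + f\right)^{2}}{9}$
$u{\left(h \right)} = \frac{3 + h}{2 h}$ ($u{\left(h \right)} = \frac{h + \left(2 + \frac{\left(2 - 5\right)^{2}}{9}\right)}{h + h} = \frac{h + \left(2 + \frac{\left(-3\right)^{2}}{9}\right)}{2 h} = \left(h + \left(2 + \frac{1}{9} \cdot 9\right)\right) \frac{1}{2 h} = \left(h + \left(2 + 1\right)\right) \frac{1}{2 h} = \left(h + 3\right) \frac{1}{2 h} = \left(3 + h\right) \frac{1}{2 h} = \frac{3 + h}{2 h}$)
$\left(208 + u{\left(2 \right)}\right) V{\left(2,11 \right)} = \left(208 + \frac{3 + 2}{2 \cdot 2}\right) 7 = \left(208 + \frac{1}{2} \cdot \frac{1}{2} \cdot 5\right) 7 = \left(208 + \frac{5}{4}\right) 7 = \frac{837}{4} \cdot 7 = \frac{5859}{4}$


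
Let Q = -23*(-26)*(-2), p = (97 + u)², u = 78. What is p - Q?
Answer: 31821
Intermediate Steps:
p = 30625 (p = (97 + 78)² = 175² = 30625)
Q = -1196 (Q = 598*(-2) = -1196)
p - Q = 30625 - 1*(-1196) = 30625 + 1196 = 31821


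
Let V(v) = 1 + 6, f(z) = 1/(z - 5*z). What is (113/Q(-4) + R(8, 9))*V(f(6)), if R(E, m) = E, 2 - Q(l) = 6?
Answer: -567/4 ≈ -141.75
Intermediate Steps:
Q(l) = -4 (Q(l) = 2 - 1*6 = 2 - 6 = -4)
f(z) = -1/(4*z) (f(z) = 1/(-4*z) = -1/(4*z))
V(v) = 7
(113/Q(-4) + R(8, 9))*V(f(6)) = (113/(-4) + 8)*7 = (113*(-¼) + 8)*7 = (-113/4 + 8)*7 = -81/4*7 = -567/4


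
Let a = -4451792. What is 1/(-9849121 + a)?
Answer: -1/14300913 ≈ -6.9926e-8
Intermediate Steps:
1/(-9849121 + a) = 1/(-9849121 - 4451792) = 1/(-14300913) = -1/14300913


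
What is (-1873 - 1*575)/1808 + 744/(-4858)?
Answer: -413673/274477 ≈ -1.5071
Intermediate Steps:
(-1873 - 1*575)/1808 + 744/(-4858) = (-1873 - 575)*(1/1808) + 744*(-1/4858) = -2448*1/1808 - 372/2429 = -153/113 - 372/2429 = -413673/274477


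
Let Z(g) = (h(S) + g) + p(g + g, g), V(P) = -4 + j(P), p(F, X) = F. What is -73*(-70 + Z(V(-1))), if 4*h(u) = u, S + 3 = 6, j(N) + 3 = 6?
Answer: 21097/4 ≈ 5274.3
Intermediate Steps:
j(N) = 3 (j(N) = -3 + 6 = 3)
S = 3 (S = -3 + 6 = 3)
h(u) = u/4
V(P) = -1 (V(P) = -4 + 3 = -1)
Z(g) = ¾ + 3*g (Z(g) = ((¼)*3 + g) + (g + g) = (¾ + g) + 2*g = ¾ + 3*g)
-73*(-70 + Z(V(-1))) = -73*(-70 + (¾ + 3*(-1))) = -73*(-70 + (¾ - 3)) = -73*(-70 - 9/4) = -73*(-289/4) = 21097/4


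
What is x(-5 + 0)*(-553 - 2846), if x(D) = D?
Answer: 16995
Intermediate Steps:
x(-5 + 0)*(-553 - 2846) = (-5 + 0)*(-553 - 2846) = -5*(-3399) = 16995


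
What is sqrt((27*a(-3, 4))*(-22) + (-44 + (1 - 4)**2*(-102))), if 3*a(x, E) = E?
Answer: I*sqrt(1754) ≈ 41.881*I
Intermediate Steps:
a(x, E) = E/3
sqrt((27*a(-3, 4))*(-22) + (-44 + (1 - 4)**2*(-102))) = sqrt((27*((1/3)*4))*(-22) + (-44 + (1 - 4)**2*(-102))) = sqrt((27*(4/3))*(-22) + (-44 + (-3)**2*(-102))) = sqrt(36*(-22) + (-44 + 9*(-102))) = sqrt(-792 + (-44 - 918)) = sqrt(-792 - 962) = sqrt(-1754) = I*sqrt(1754)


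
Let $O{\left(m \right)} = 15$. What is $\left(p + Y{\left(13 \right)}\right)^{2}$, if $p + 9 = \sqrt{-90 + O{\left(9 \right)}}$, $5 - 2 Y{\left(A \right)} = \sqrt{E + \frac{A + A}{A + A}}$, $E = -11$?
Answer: $\frac{\left(13 + i \sqrt{10} - 10 i \sqrt{3}\right)^{2}}{4} \approx -7.8639 - 92.028 i$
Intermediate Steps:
$Y{\left(A \right)} = \frac{5}{2} - \frac{i \sqrt{10}}{2}$ ($Y{\left(A \right)} = \frac{5}{2} - \frac{\sqrt{-11 + \frac{A + A}{A + A}}}{2} = \frac{5}{2} - \frac{\sqrt{-11 + \frac{2 A}{2 A}}}{2} = \frac{5}{2} - \frac{\sqrt{-11 + 2 A \frac{1}{2 A}}}{2} = \frac{5}{2} - \frac{\sqrt{-11 + 1}}{2} = \frac{5}{2} - \frac{\sqrt{-10}}{2} = \frac{5}{2} - \frac{i \sqrt{10}}{2}$)
$p = -9 + 5 i \sqrt{3}$ ($p = -9 + \sqrt{-90 + 15} = -9 + \sqrt{-75} = -9 + 5 i \sqrt{3} \approx -9.0 + 8.6602 i$)
$\left(p + Y{\left(13 \right)}\right)^{2} = \left(\left(-9 + 5 i \sqrt{3}\right) + \left(\frac{5}{2} - \frac{i \sqrt{10}}{2}\right)\right)^{2} = \left(- \frac{13}{2} + 5 i \sqrt{3} - \frac{i \sqrt{10}}{2}\right)^{2}$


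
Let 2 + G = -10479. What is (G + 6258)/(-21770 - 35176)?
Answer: 4223/56946 ≈ 0.074158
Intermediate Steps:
G = -10481 (G = -2 - 10479 = -10481)
(G + 6258)/(-21770 - 35176) = (-10481 + 6258)/(-21770 - 35176) = -4223/(-56946) = -4223*(-1/56946) = 4223/56946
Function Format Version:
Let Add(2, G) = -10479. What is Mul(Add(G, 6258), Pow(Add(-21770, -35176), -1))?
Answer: Rational(4223, 56946) ≈ 0.074158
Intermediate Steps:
G = -10481 (G = Add(-2, -10479) = -10481)
Mul(Add(G, 6258), Pow(Add(-21770, -35176), -1)) = Mul(Add(-10481, 6258), Pow(Add(-21770, -35176), -1)) = Mul(-4223, Pow(-56946, -1)) = Mul(-4223, Rational(-1, 56946)) = Rational(4223, 56946)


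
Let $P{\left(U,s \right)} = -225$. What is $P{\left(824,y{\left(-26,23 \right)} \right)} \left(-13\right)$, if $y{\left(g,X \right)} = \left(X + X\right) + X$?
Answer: $2925$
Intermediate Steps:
$y{\left(g,X \right)} = 3 X$ ($y{\left(g,X \right)} = 2 X + X = 3 X$)
$P{\left(824,y{\left(-26,23 \right)} \right)} \left(-13\right) = \left(-225\right) \left(-13\right) = 2925$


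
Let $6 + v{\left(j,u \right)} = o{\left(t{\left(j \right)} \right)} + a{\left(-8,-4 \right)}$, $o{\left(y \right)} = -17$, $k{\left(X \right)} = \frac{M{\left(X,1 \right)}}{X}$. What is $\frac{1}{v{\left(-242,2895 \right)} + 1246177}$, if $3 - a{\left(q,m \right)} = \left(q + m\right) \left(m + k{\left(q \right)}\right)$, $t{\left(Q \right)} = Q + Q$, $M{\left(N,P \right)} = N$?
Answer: $\frac{1}{1246121} \approx 8.0249 \cdot 10^{-7}$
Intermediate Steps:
$t{\left(Q \right)} = 2 Q$
$k{\left(X \right)} = 1$ ($k{\left(X \right)} = \frac{X}{X} = 1$)
$a{\left(q,m \right)} = 3 - \left(1 + m\right) \left(m + q\right)$ ($a{\left(q,m \right)} = 3 - \left(q + m\right) \left(m + 1\right) = 3 - \left(m + q\right) \left(1 + m\right) = 3 - \left(1 + m\right) \left(m + q\right)$)
$v{\left(j,u \right)} = -56$ ($v{\left(j,u \right)} = -6 - 50 = -56$)
$\frac{1}{v{\left(-242,2895 \right)} + 1246177} = \frac{1}{-56 + 1246177} = \frac{1}{1246121}$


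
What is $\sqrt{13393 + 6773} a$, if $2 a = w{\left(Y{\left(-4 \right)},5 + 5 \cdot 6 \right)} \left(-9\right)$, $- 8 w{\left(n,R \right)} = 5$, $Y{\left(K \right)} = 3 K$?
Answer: $\frac{45 \sqrt{20166}}{16} \approx 399.4$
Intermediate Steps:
$w{\left(n,R \right)} = - \frac{5}{8}$ ($w{\left(n,R \right)} = \left(- \frac{1}{8}\right) 5 = - \frac{5}{8}$)
$a = \frac{45}{16}$ ($a = \frac{\left(- \frac{5}{8}\right) \left(-9\right)}{2} = \frac{1}{2} \cdot \frac{45}{8} = \frac{45}{16} \approx 2.8125$)
$\sqrt{13393 + 6773} a = \sqrt{13393 + 6773} \cdot \frac{45}{16} = \sqrt{20166} \cdot \frac{45}{16} = \frac{45 \sqrt{20166}}{16}$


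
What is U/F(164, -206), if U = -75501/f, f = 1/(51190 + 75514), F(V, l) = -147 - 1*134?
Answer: 9566278704/281 ≈ 3.4044e+7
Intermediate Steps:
F(V, l) = -281 (F(V, l) = -147 - 134 = -281)
f = 1/126704 ≈ 7.8924e-6
U = -9566278704 (U = -75501/1/126704 = -75501*126704 = -9566278704)
U/F(164, -206) = -9566278704/(-281) = -9566278704*(-1/281) = 9566278704/281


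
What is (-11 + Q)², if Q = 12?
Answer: 1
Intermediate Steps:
(-11 + Q)² = (-11 + 12)² = 1² = 1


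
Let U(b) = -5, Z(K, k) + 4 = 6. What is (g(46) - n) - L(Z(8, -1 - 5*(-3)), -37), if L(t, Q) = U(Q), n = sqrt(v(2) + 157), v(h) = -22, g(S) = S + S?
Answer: 97 - 3*sqrt(15) ≈ 85.381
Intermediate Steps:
Z(K, k) = 2 (Z(K, k) = -4 + 6 = 2)
g(S) = 2*S
n = 3*sqrt(15) (n = sqrt(-22 + 157) = sqrt(135) = 3*sqrt(15) ≈ 11.619)
L(t, Q) = -5
(g(46) - n) - L(Z(8, -1 - 5*(-3)), -37) = (2*46 - 3*sqrt(15)) - 1*(-5) = (92 - 3*sqrt(15)) + 5 = 97 - 3*sqrt(15)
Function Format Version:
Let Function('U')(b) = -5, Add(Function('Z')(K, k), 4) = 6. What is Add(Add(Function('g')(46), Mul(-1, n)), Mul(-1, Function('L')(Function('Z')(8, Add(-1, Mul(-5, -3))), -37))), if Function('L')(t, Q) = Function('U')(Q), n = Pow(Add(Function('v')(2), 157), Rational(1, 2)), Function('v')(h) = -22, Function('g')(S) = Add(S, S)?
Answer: Add(97, Mul(-3, Pow(15, Rational(1, 2)))) ≈ 85.381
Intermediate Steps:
Function('Z')(K, k) = 2 (Function('Z')(K, k) = Add(-4, 6) = 2)
Function('g')(S) = Mul(2, S)
n = Mul(3, Pow(15, Rational(1, 2))) (n = Pow(Add(-22, 157), Rational(1, 2)) = Pow(135, Rational(1, 2)) = Mul(3, Pow(15, Rational(1, 2))) ≈ 11.619)
Function('L')(t, Q) = -5
Add(Add(Function('g')(46), Mul(-1, n)), Mul(-1, Function('L')(Function('Z')(8, Add(-1, Mul(-5, -3))), -37))) = Add(Add(Mul(2, 46), Mul(-1, Mul(3, Pow(15, Rational(1, 2))))), Mul(-1, -5)) = Add(Add(92, Mul(-3, Pow(15, Rational(1, 2)))), 5) = Add(97, Mul(-3, Pow(15, Rational(1, 2))))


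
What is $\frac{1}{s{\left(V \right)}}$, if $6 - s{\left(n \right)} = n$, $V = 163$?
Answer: $- \frac{1}{157} \approx -0.0063694$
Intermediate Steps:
$s{\left(n \right)} = 6 - n$
$\frac{1}{s{\left(V \right)}} = \frac{1}{6 - 163} = \frac{1}{-157} = - \frac{1}{157}$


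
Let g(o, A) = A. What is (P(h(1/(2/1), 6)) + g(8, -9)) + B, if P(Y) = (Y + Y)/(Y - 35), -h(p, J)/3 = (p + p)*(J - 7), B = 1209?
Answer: 19197/16 ≈ 1199.8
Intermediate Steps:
h(p, J) = -6*p*(-7 + J) (h(p, J) = -3*(p + p)*(J - 7) = -3*2*p*(-7 + J) = -6*p*(-7 + J))
P(Y) = 2*Y/(-35 + Y) (P(Y) = (2*Y)/(-35 + Y) = 2*Y/(-35 + Y))
(P(h(1/(2/1), 6)) + g(8, -9)) + B = (2*(6*(7 - 1*6)/((2/1)))/(-35 + 6*(7 - 1*6)/((2/1))) - 9) + 1209 = (2*(6*(7 - 6)/((2*1)))/(-35 + 6*(7 - 6)/((2*1))) - 9) + 1209 = (2*(6*1/2)/(-35 + 6*1/2) - 9) + 1209 = (2*(6*(1/2)*1)/(-35 + 6*(1/2)*1) - 9) + 1209 = (2*3/(-35 + 3) - 9) + 1209 = (2*3/(-32) - 9) + 1209 = (2*3*(-1/32) - 9) + 1209 = (-3/16 - 9) + 1209 = -147/16 + 1209 = 19197/16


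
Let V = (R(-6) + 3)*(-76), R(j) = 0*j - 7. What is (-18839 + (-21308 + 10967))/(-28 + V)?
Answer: -7295/69 ≈ -105.72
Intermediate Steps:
R(j) = -7 (R(j) = 0 - 7 = -7)
V = 304 (V = (-7 + 3)*(-76) = -4*(-76) = 304)
(-18839 + (-21308 + 10967))/(-28 + V) = (-18839 + (-21308 + 10967))/(-28 + 304) = (-18839 - 10341)/276 = -29180*1/276 = -7295/69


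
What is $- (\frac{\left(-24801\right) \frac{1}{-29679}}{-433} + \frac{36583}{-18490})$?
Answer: $\frac{156862319857}{79205039810} \approx 1.9805$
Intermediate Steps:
$- (\frac{\left(-24801\right) \frac{1}{-29679}}{-433} + \frac{36583}{-18490}) = - (\left(-24801\right) \left(- \frac{1}{29679}\right) \left(- \frac{1}{433}\right) + 36583 \left(- \frac{1}{18490}\right)) = - (\frac{8267}{9893} \left(- \frac{1}{433}\right) - \frac{36583}{18490}) = - (- \frac{8267}{4283669} - \frac{36583}{18490}) = \left(-1\right) \left(- \frac{156862319857}{79205039810}\right) = \frac{156862319857}{79205039810}$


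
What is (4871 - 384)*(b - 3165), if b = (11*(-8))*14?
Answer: -19729339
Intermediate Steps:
b = -1232 (b = -88*14 = -1232)
(4871 - 384)*(b - 3165) = (4871 - 384)*(-1232 - 3165) = 4487*(-4397) = -19729339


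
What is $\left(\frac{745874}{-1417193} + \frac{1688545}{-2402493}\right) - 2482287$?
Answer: $- \frac{8451685684132272830}{3404796262149} \approx -2.4823 \cdot 10^{6}$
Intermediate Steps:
$\left(\frac{745874}{-1417193} + \frac{1688545}{-2402493}\right) - 2482287 = \left(745874 \left(- \frac{1}{1417193}\right) + 1688545 \left(- \frac{1}{2402493}\right)\right) - 2482287 = \left(- \frac{745874}{1417193} - \frac{1688545}{2402493}\right) - 2482287 = - \frac{4184951218067}{3404796262149} - 2482287 = - \frac{8451685684132272830}{3404796262149}$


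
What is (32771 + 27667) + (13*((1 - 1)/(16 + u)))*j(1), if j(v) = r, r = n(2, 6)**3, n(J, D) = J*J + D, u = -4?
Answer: 60438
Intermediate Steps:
n(J, D) = D + J**2 (n(J, D) = J**2 + D = D + J**2)
r = 1000 (r = (6 + 2**2)**3 = (6 + 4)**3 = 10**3 = 1000)
j(v) = 1000
(32771 + 27667) + (13*((1 - 1)/(16 + u)))*j(1) = (32771 + 27667) + (13*((1 - 1)/(16 - 4)))*1000 = 60438 + (13*(0/12))*1000 = 60438 + (13*(0*(1/12)))*1000 = 60438 + (13*0)*1000 = 60438 + 0*1000 = 60438 + 0 = 60438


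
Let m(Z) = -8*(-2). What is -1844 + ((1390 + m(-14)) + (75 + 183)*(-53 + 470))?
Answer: 107148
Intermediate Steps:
m(Z) = 16
-1844 + ((1390 + m(-14)) + (75 + 183)*(-53 + 470)) = -1844 + ((1390 + 16) + (75 + 183)*(-53 + 470)) = -1844 + (1406 + 258*417) = -1844 + (1406 + 107586) = -1844 + 108992 = 107148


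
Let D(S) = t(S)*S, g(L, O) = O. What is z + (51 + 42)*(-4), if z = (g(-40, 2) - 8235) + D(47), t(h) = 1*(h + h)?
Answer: -4187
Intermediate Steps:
t(h) = 2*h (t(h) = 1*(2*h) = 2*h)
D(S) = 2*S² (D(S) = (2*S)*S = 2*S²)
z = -3815 (z = (2 - 8235) + 2*47² = -8233 + 2*2209 = -8233 + 4418 = -3815)
z + (51 + 42)*(-4) = -3815 + (51 + 42)*(-4) = -3815 + 93*(-4) = -3815 - 372 = -4187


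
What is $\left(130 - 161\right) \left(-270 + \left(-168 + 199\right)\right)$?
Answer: $7409$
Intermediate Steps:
$\left(130 - 161\right) \left(-270 + \left(-168 + 199\right)\right) = - 31 \left(-270 + 31\right) = \left(-31\right) \left(-239\right) = 7409$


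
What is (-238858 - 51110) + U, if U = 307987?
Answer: 18019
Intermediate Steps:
(-238858 - 51110) + U = (-238858 - 51110) + 307987 = -289968 + 307987 = 18019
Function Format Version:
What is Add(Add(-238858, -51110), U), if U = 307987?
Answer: 18019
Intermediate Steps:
Add(Add(-238858, -51110), U) = Add(Add(-238858, -51110), 307987) = Add(-289968, 307987) = 18019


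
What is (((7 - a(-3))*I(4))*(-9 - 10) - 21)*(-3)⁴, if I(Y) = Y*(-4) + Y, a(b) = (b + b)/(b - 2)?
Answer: 527067/5 ≈ 1.0541e+5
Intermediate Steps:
a(b) = 2*b/(-2 + b) (a(b) = (2*b)/(-2 + b) = 2*b/(-2 + b))
I(Y) = -3*Y (I(Y) = -4*Y + Y = -3*Y)
(((7 - a(-3))*I(4))*(-9 - 10) - 21)*(-3)⁴ = (((7 - 2*(-3)/(-2 - 3))*(-3*4))*(-9 - 10) - 21)*(-3)⁴ = (((7 - 2*(-3)/(-5))*(-12))*(-19) - 21)*81 = (((7 - 2*(-3)*(-1)/5)*(-12))*(-19) - 21)*81 = (((7 - 1*6/5)*(-12))*(-19) - 21)*81 = (((7 - 6/5)*(-12))*(-19) - 21)*81 = (((29/5)*(-12))*(-19) - 21)*81 = (-348/5*(-19) - 21)*81 = (6612/5 - 21)*81 = (6507/5)*81 = 527067/5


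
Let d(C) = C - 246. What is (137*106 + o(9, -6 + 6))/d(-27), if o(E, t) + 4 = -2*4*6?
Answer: -14470/273 ≈ -53.004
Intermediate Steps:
d(C) = -246 + C
o(E, t) = -52 (o(E, t) = -4 - 2*4*6 = -4 - 8*6 = -4 - 48 = -52)
(137*106 + o(9, -6 + 6))/d(-27) = (137*106 - 52)/(-246 - 27) = (14522 - 52)/(-273) = 14470*(-1/273) = -14470/273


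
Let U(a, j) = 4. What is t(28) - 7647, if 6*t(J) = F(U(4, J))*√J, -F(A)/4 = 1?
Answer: -7647 - 4*√7/3 ≈ -7650.5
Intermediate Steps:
F(A) = -4 (F(A) = -4*1 = -4)
t(J) = -2*√J/3 (t(J) = (-4*√J)/6 = -2*√J/3)
t(28) - 7647 = -4*√7/3 - 7647 = -7647 - 4*√7/3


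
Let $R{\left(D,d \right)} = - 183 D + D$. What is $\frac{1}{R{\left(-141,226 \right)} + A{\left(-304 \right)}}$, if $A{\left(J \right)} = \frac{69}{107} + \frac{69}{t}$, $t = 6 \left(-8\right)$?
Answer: $\frac{1712}{43931987} \approx 3.8969 \cdot 10^{-5}$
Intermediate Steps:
$t = -48$
$A{\left(J \right)} = - \frac{1357}{1712}$ ($A{\left(J \right)} = \frac{69}{107} + \frac{69}{-48} = 69 \cdot \frac{1}{107} + 69 \left(- \frac{1}{48}\right) = \frac{69}{107} - \frac{23}{16} = - \frac{1357}{1712}$)
$R{\left(D,d \right)} = - 182 D$
$\frac{1}{R{\left(-141,226 \right)} + A{\left(-304 \right)}} = \frac{1}{\left(-182\right) \left(-141\right) - \frac{1357}{1712}} = \frac{1}{25662 - \frac{1357}{1712}} = \frac{1}{\frac{43931987}{1712}} = \frac{1712}{43931987}$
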